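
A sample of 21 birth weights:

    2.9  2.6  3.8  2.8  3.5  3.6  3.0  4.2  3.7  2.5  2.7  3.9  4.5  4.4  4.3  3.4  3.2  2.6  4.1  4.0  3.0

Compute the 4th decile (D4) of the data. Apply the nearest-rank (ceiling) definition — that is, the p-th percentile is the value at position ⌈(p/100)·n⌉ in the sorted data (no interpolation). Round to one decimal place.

Sorted: 2.5, 2.6, 2.6, 2.7, 2.8, 2.9, 3.0, 3.0, 3.2, 3.4, 3.5, 3.6, 3.7, 3.8, 3.9, 4.0, 4.1, 4.2, 4.3, 4.4, 4.5.
n = 21.
Position = ⌈40/100 · 21⌉ = ⌈8.4⌉ = 9.
The value at rank 9 is 3.2.

3.2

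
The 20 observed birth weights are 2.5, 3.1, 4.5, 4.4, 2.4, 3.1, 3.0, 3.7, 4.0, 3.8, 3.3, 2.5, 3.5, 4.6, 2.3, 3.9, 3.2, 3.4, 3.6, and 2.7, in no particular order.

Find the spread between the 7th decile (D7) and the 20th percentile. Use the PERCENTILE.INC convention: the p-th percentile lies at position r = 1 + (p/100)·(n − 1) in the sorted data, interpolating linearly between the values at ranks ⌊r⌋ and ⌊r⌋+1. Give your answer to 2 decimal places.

Sorted: 2.3, 2.4, 2.5, 2.5, 2.7, 3.0, 3.1, 3.1, 3.2, 3.3, 3.4, 3.5, 3.6, 3.7, 3.8, 3.9, 4.0, 4.4, 4.5, 4.6.
n = 20.
P20: r = 4.8; ranks 4–5 are 2.5, 2.7; interpolating gives 2.66.
P70: r = 14.3; ranks 14–15 are 3.7, 3.8; interpolating gives 3.73.
Difference: 3.73 − 2.66 = 1.07.

1.07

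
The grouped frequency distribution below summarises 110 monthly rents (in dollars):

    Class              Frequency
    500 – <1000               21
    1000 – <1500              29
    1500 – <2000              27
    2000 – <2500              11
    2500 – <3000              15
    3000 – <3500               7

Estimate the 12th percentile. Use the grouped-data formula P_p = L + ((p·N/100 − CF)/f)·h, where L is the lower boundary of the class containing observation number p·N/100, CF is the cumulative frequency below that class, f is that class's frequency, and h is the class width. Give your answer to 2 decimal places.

814.29

N = 110; target position k = 12/100 · 110 = 13.2.
Cumulative frequencies: 21, 50, 77, 88, 103, 110.
Observation 13.2 falls in the class 500 – <1000.
L = 500, CF = 0, f = 21, h = 500.
P12 = 500 + ((13.2 − 0)/21)·500 = 500 + 314.286 = 814.286.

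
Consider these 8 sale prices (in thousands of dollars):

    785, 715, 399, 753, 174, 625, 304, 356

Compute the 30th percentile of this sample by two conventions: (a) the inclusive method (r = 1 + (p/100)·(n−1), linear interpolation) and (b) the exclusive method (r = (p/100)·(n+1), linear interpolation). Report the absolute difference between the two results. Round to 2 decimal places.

Sorted: 174, 304, 356, 399, 625, 715, 753, 785.
n = 8.
(a) r = 3.1; between ranks 3 (356) and 4 (399): 360.3.
(b) r = 2.7; between ranks 2 (304) and 3 (356): 340.4.
|360.3 − 340.4| = 19.9.

19.90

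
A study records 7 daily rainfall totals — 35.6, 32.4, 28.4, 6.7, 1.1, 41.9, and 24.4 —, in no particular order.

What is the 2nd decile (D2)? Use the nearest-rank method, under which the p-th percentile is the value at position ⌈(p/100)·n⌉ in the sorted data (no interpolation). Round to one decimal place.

6.7

Sorted: 1.1, 6.7, 24.4, 28.4, 32.4, 35.6, 41.9.
n = 7.
Position = ⌈20/100 · 7⌉ = ⌈1.4⌉ = 2.
The value at rank 2 is 6.7.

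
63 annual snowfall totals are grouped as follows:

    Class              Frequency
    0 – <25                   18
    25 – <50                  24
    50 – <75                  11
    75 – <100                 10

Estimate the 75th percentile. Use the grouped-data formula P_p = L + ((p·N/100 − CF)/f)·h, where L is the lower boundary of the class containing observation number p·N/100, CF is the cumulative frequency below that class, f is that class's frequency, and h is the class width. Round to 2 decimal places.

61.93

N = 63; target position k = 75/100 · 63 = 47.25.
Cumulative frequencies: 18, 42, 53, 63.
Observation 47.25 falls in the class 50 – <75.
L = 50, CF = 42, f = 11, h = 25.
P75 = 50 + ((47.25 − 42)/11)·25 = 50 + 11.9318 = 61.9318.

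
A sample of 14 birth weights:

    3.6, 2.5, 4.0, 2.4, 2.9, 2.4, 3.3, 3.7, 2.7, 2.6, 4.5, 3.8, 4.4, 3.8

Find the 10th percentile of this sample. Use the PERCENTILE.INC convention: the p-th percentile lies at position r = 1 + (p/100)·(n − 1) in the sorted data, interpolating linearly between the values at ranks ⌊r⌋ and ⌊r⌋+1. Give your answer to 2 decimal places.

2.43

Sorted: 2.4, 2.4, 2.5, 2.6, 2.7, 2.9, 3.3, 3.6, 3.7, 3.8, 3.8, 4.0, 4.4, 4.5.
n = 14.
r = 1 + (10/100)·(14 − 1) = 1 + 1.3 = 2.3.
Rank 2 is 2.4 and rank 3 is 2.5.
Interpolate: 2.4 + 0.3·(2.5 − 2.4) = 2.4 + 0.3·0.1 = 2.43.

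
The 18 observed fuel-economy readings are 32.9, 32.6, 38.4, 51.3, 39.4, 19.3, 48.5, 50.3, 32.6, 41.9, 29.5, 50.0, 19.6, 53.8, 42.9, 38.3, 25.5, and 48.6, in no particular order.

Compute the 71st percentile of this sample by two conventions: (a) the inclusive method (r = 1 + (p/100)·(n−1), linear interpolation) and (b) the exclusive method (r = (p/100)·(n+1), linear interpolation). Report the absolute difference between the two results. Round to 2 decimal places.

0.04

Sorted: 19.3, 19.6, 25.5, 29.5, 32.6, 32.6, 32.9, 38.3, 38.4, 39.4, 41.9, 42.9, 48.5, 48.6, 50.0, 50.3, 51.3, 53.8.
n = 18.
(a) r = 13.07; between ranks 13 (48.5) and 14 (48.6): 48.507.
(b) r = 13.49; between ranks 13 (48.5) and 14 (48.6): 48.549.
|48.507 − 48.549| = 0.042.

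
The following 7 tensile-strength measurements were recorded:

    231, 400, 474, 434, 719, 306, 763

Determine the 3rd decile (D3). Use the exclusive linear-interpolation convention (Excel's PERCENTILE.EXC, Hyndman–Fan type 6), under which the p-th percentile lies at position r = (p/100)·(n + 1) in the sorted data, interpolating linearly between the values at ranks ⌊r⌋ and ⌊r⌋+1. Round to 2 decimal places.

343.60

Sorted: 231, 306, 400, 434, 474, 719, 763.
n = 7.
r = (30/100)·(7 + 1) = 2.4.
Rank 2 is 306 and rank 3 is 400.
Interpolate: 306 + 0.4·(400 − 306) = 306 + 0.4·94 = 343.6.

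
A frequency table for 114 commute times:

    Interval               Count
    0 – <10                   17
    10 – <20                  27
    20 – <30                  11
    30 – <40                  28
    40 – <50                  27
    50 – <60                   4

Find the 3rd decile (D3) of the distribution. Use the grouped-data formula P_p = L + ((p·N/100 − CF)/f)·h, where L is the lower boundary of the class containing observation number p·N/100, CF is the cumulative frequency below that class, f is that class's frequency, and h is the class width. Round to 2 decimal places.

16.37

N = 114; target position k = 30/100 · 114 = 34.2.
Cumulative frequencies: 17, 44, 55, 83, 110, 114.
Observation 34.2 falls in the class 10 – <20.
L = 10, CF = 17, f = 27, h = 10.
P30 = 10 + ((34.2 − 17)/27)·10 = 10 + 6.37037 = 16.3704.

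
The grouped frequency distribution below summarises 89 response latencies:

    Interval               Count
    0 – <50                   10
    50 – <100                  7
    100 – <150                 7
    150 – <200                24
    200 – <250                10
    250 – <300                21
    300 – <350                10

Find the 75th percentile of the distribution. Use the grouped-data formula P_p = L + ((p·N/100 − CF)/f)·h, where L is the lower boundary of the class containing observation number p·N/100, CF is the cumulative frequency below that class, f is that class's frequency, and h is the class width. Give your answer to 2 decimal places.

N = 89; target position k = 75/100 · 89 = 66.75.
Cumulative frequencies: 10, 17, 24, 48, 58, 79, 89.
Observation 66.75 falls in the class 250 – <300.
L = 250, CF = 58, f = 21, h = 50.
P75 = 250 + ((66.75 − 58)/21)·50 = 250 + 20.8333 = 270.833.

270.83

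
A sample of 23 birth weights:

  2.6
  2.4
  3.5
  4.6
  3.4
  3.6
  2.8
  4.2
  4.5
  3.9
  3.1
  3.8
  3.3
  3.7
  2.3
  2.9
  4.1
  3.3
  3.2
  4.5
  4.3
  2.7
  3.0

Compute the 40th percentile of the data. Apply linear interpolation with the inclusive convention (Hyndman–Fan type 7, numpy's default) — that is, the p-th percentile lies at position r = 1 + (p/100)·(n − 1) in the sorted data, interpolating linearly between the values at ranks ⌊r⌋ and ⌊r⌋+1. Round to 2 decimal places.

3.28

Sorted: 2.3, 2.4, 2.6, 2.7, 2.8, 2.9, 3.0, 3.1, 3.2, 3.3, 3.3, 3.4, 3.5, 3.6, 3.7, 3.8, 3.9, 4.1, 4.2, 4.3, 4.5, 4.5, 4.6.
n = 23.
r = 1 + (40/100)·(23 − 1) = 1 + 8.8 = 9.8.
Rank 9 is 3.2 and rank 10 is 3.3.
Interpolate: 3.2 + 0.8·(3.3 − 3.2) = 3.2 + 0.8·0.1 = 3.28.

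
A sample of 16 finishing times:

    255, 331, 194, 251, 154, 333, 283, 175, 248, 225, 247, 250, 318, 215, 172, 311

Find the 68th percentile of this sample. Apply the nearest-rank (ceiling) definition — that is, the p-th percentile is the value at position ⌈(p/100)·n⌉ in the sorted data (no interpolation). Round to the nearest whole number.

Sorted: 154, 172, 175, 194, 215, 225, 247, 248, 250, 251, 255, 283, 311, 318, 331, 333.
n = 16.
Position = ⌈68/100 · 16⌉ = ⌈10.88⌉ = 11.
The value at rank 11 is 255.

255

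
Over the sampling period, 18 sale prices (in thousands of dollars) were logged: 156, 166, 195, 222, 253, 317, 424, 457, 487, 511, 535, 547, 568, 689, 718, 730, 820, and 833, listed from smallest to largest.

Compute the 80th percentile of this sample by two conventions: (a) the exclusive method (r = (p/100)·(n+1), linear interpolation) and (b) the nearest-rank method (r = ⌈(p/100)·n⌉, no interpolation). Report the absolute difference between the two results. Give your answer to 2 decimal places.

2.40

n = 18.
(a) r = 15.2; between ranks 15 (718) and 16 (730): 720.4.
(b) the nearest-rank method: rank 15 → 718.
|720.4 − 718| = 2.4.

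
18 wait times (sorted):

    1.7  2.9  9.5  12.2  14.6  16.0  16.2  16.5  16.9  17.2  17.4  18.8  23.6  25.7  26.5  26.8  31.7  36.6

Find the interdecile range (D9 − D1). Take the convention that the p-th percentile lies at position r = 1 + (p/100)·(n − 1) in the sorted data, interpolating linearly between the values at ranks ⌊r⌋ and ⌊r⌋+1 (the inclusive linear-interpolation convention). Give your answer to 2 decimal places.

20.75

n = 18.
P10: r = 2.7; ranks 2–3 are 2.9, 9.5; interpolating gives 7.52.
P90: r = 16.3; ranks 16–17 are 26.8, 31.7; interpolating gives 28.27.
Difference: 28.27 − 7.52 = 20.75.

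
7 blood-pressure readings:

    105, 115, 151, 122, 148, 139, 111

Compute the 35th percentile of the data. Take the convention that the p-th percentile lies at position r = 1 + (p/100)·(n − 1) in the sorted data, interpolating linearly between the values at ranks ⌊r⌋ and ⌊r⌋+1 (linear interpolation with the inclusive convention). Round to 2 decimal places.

115.70

Sorted: 105, 111, 115, 122, 139, 148, 151.
n = 7.
r = 1 + (35/100)·(7 − 1) = 1 + 2.1 = 3.1.
Rank 3 is 115 and rank 4 is 122.
Interpolate: 115 + 0.1·(122 − 115) = 115 + 0.1·7 = 115.7.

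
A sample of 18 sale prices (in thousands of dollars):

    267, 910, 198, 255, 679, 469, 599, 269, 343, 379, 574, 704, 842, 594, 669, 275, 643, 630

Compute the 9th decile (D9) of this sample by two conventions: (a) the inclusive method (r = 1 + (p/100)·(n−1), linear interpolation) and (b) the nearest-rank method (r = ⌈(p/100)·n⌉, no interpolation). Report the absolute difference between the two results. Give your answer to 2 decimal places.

96.60

Sorted: 198, 255, 267, 269, 275, 343, 379, 469, 574, 594, 599, 630, 643, 669, 679, 704, 842, 910.
n = 18.
(a) r = 16.3; between ranks 16 (704) and 17 (842): 745.4.
(b) the nearest-rank method: rank 17 → 842.
|745.4 − 842| = 96.6.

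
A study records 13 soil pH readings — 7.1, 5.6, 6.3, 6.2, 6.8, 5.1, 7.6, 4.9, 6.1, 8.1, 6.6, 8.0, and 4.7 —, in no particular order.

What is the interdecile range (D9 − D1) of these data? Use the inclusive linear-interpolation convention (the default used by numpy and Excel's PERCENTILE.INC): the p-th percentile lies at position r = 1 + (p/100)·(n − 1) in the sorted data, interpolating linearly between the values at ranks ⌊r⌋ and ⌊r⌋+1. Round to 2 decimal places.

2.98

Sorted: 4.7, 4.9, 5.1, 5.6, 6.1, 6.2, 6.3, 6.6, 6.8, 7.1, 7.6, 8.0, 8.1.
n = 13.
P10: r = 2.2; ranks 2–3 are 4.9, 5.1; interpolating gives 4.94.
P90: r = 11.8; ranks 11–12 are 7.6, 8.0; interpolating gives 7.92.
Difference: 7.92 − 4.94 = 2.98.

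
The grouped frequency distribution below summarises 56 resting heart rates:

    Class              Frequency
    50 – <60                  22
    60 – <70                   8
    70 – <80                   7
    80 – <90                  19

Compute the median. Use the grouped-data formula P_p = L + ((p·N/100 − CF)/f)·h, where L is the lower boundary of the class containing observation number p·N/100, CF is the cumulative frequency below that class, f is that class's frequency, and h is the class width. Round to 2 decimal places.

N = 56; target position k = 50/100 · 56 = 28.
Cumulative frequencies: 22, 30, 37, 56.
Observation 28 falls in the class 60 – <70.
L = 60, CF = 22, f = 8, h = 10.
P50 = 60 + ((28 − 22)/8)·10 = 60 + 7.5 = 67.5.

67.50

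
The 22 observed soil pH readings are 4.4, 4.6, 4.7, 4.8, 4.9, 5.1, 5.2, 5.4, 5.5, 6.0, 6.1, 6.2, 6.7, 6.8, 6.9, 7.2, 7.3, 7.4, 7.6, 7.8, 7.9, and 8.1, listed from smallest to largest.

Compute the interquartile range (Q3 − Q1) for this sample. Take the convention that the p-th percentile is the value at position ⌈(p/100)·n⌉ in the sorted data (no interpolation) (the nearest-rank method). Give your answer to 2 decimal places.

n = 22.
P25: rank ⌈25/100·22⌉ = 6 → 5.1.
P75: rank ⌈75/100·22⌉ = 17 → 7.3.
Difference: 7.3 − 5.1 = 2.2.

2.20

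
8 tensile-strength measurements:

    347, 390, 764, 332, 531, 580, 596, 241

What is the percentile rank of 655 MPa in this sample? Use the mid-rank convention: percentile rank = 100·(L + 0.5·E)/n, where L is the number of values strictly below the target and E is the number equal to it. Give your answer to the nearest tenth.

87.5

Sorted: 241, 332, 347, 390, 531, 580, 596, 764.
Count below 655: L = 7; count equal: E = 0; n = 8.
Percentile rank = 100·(7 + 0.5·0)/8 = 100·7/8 = 87.5.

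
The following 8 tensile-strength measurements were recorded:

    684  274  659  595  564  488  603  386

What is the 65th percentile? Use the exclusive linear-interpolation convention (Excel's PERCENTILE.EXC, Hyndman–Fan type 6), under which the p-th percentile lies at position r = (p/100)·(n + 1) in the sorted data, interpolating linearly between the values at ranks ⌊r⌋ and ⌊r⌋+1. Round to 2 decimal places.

601.80

Sorted: 274, 386, 488, 564, 595, 603, 659, 684.
n = 8.
r = (65/100)·(8 + 1) = 5.85.
Rank 5 is 595 and rank 6 is 603.
Interpolate: 595 + 0.85·(603 − 595) = 595 + 0.85·8 = 601.8.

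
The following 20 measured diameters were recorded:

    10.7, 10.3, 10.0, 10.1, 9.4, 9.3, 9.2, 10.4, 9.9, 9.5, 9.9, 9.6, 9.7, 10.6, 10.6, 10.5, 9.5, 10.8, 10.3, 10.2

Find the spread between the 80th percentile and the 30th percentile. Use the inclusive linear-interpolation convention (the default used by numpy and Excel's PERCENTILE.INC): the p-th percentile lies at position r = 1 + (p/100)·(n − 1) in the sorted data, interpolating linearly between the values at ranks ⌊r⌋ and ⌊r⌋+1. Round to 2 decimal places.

0.85

Sorted: 9.2, 9.3, 9.4, 9.5, 9.5, 9.6, 9.7, 9.9, 9.9, 10.0, 10.1, 10.2, 10.3, 10.3, 10.4, 10.5, 10.6, 10.6, 10.7, 10.8.
n = 20.
P30: r = 6.7; ranks 6–7 are 9.6, 9.7; interpolating gives 9.67.
P80: r = 16.2; ranks 16–17 are 10.5, 10.6; interpolating gives 10.52.
Difference: 10.52 − 9.67 = 0.85.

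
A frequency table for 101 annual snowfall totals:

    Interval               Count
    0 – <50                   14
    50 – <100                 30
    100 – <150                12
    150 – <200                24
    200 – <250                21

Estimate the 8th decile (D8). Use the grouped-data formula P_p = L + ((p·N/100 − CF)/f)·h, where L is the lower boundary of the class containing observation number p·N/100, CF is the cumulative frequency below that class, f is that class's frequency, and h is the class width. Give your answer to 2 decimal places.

N = 101; target position k = 80/100 · 101 = 80.8.
Cumulative frequencies: 14, 44, 56, 80, 101.
Observation 80.8 falls in the class 200 – <250.
L = 200, CF = 80, f = 21, h = 50.
P80 = 200 + ((80.8 − 80)/21)·50 = 200 + 1.90476 = 201.905.

201.90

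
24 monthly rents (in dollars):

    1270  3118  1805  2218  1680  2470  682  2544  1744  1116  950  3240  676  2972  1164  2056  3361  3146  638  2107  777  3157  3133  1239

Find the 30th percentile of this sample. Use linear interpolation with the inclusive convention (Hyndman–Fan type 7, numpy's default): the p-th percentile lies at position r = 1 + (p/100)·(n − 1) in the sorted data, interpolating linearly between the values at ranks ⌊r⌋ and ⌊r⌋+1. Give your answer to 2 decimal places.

Sorted: 638, 676, 682, 777, 950, 1116, 1164, 1239, 1270, 1680, 1744, 1805, 2056, 2107, 2218, 2470, 2544, 2972, 3118, 3133, 3146, 3157, 3240, 3361.
n = 24.
r = 1 + (30/100)·(24 − 1) = 1 + 6.9 = 7.9.
Rank 7 is 1164 and rank 8 is 1239.
Interpolate: 1164 + 0.9·(1239 − 1164) = 1164 + 0.9·75 = 1231.5.

1231.50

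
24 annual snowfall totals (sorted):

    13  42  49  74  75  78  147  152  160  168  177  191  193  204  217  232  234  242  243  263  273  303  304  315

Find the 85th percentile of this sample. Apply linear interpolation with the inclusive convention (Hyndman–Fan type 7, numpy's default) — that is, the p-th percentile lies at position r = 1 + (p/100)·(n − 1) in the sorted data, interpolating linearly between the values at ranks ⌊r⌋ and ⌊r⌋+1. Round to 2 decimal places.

n = 24.
r = 1 + (85/100)·(24 − 1) = 1 + 19.55 = 20.55.
Rank 20 is 263 and rank 21 is 273.
Interpolate: 263 + 0.55·(273 − 263) = 263 + 0.55·10 = 268.5.

268.50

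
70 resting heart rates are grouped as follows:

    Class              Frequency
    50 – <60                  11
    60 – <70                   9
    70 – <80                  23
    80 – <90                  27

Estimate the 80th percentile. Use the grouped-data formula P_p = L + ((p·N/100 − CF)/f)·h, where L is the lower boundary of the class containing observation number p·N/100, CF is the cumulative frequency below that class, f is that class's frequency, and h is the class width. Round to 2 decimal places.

84.81

N = 70; target position k = 80/100 · 70 = 56.
Cumulative frequencies: 11, 20, 43, 70.
Observation 56 falls in the class 80 – <90.
L = 80, CF = 43, f = 27, h = 10.
P80 = 80 + ((56 − 43)/27)·10 = 80 + 4.81481 = 84.8148.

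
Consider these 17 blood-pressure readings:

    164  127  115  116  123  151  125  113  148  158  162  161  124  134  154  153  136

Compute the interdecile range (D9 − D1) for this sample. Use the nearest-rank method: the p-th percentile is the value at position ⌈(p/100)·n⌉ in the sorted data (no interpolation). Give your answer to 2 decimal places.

47.00

Sorted: 113, 115, 116, 123, 124, 125, 127, 134, 136, 148, 151, 153, 154, 158, 161, 162, 164.
n = 17.
P10: rank ⌈10/100·17⌉ = 2 → 115.
P90: rank ⌈90/100·17⌉ = 16 → 162.
Difference: 162 − 115 = 47.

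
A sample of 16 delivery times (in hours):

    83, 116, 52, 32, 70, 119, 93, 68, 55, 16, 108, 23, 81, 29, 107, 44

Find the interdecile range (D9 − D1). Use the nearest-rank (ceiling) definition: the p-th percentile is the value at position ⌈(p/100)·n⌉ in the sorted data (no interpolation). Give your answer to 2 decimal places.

Sorted: 16, 23, 29, 32, 44, 52, 55, 68, 70, 81, 83, 93, 107, 108, 116, 119.
n = 16.
P10: rank ⌈10/100·16⌉ = 2 → 23.
P90: rank ⌈90/100·16⌉ = 15 → 116.
Difference: 116 − 23 = 93.

93.00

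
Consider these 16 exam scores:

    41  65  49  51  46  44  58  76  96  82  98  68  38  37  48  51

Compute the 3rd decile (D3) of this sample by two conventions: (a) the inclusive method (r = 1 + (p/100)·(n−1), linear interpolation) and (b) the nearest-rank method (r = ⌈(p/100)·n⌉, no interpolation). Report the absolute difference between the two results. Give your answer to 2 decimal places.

Sorted: 37, 38, 41, 44, 46, 48, 49, 51, 51, 58, 65, 68, 76, 82, 96, 98.
n = 16.
(a) r = 5.5; between ranks 5 (46) and 6 (48): 47.
(b) the nearest-rank method: rank 5 → 46.
|47 − 46| = 1.

1.00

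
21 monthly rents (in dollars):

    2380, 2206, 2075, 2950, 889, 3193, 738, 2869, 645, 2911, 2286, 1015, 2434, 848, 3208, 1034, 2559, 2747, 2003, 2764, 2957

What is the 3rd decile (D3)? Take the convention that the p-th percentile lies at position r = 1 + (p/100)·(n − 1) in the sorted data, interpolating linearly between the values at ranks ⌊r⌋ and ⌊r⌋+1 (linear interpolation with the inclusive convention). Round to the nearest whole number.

Sorted: 645, 738, 848, 889, 1015, 1034, 2003, 2075, 2206, 2286, 2380, 2434, 2559, 2747, 2764, 2869, 2911, 2950, 2957, 3193, 3208.
n = 21.
r = 1 + (30/100)·(21 − 1) = 1 + 6 = 7.
r is an integer, so P30 is the value at rank 7: 2003.

2003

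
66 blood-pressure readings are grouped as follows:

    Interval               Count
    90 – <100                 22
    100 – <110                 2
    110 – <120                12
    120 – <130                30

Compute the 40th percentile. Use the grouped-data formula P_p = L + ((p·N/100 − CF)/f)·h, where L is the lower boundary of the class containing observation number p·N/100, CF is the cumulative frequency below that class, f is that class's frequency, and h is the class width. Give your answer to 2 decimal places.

112.00

N = 66; target position k = 40/100 · 66 = 26.4.
Cumulative frequencies: 22, 24, 36, 66.
Observation 26.4 falls in the class 110 – <120.
L = 110, CF = 24, f = 12, h = 10.
P40 = 110 + ((26.4 − 24)/12)·10 = 110 + 2 = 112.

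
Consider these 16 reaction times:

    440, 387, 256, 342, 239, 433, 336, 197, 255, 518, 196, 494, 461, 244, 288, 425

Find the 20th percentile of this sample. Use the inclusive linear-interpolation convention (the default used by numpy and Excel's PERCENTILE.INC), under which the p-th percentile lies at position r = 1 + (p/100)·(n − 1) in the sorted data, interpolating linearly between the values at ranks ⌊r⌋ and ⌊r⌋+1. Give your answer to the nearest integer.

Sorted: 196, 197, 239, 244, 255, 256, 288, 336, 342, 387, 425, 433, 440, 461, 494, 518.
n = 16.
r = 1 + (20/100)·(16 − 1) = 1 + 3 = 4.
r is an integer, so P20 is the value at rank 4: 244.

244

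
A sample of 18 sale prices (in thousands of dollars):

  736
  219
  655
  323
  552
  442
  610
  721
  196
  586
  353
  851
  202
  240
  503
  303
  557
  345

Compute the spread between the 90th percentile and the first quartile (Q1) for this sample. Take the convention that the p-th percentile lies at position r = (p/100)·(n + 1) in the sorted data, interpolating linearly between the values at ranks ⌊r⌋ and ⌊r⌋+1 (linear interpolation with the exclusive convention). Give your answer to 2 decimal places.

460.25

Sorted: 196, 202, 219, 240, 303, 323, 345, 353, 442, 503, 552, 557, 586, 610, 655, 721, 736, 851.
n = 18.
P25: r = 4.75; ranks 4–5 are 240, 303; interpolating gives 287.25.
P90: r = 17.1; ranks 17–18 are 736, 851; interpolating gives 747.5.
Difference: 747.5 − 287.25 = 460.25.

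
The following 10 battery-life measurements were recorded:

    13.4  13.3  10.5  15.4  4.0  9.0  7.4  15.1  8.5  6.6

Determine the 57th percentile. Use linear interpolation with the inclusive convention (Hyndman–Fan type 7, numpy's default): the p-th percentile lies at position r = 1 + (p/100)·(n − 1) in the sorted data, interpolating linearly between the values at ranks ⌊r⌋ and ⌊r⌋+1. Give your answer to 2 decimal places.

Sorted: 4.0, 6.6, 7.4, 8.5, 9.0, 10.5, 13.3, 13.4, 15.1, 15.4.
n = 10.
r = 1 + (57/100)·(10 − 1) = 1 + 5.13 = 6.13.
Rank 6 is 10.5 and rank 7 is 13.3.
Interpolate: 10.5 + 0.13·(13.3 − 10.5) = 10.5 + 0.13·2.8 = 10.864.

10.86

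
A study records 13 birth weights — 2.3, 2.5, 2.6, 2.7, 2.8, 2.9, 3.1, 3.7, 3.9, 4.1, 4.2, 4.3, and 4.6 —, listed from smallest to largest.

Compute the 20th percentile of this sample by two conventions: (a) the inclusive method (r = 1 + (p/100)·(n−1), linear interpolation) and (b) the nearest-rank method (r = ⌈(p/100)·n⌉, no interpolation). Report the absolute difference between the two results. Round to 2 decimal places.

0.04

n = 13.
(a) r = 3.4; between ranks 3 (2.6) and 4 (2.7): 2.64.
(b) the nearest-rank method: rank 3 → 2.6.
|2.64 − 2.6| = 0.04.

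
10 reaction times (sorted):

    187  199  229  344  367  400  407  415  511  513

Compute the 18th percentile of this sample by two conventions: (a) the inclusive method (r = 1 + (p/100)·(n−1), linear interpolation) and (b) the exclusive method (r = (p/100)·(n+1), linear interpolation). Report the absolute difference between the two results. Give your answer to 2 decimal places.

18.84

n = 10.
(a) r = 2.62; between ranks 2 (199) and 3 (229): 217.6.
(b) r = 1.98; between ranks 1 (187) and 2 (199): 198.76.
|217.6 − 198.76| = 18.84.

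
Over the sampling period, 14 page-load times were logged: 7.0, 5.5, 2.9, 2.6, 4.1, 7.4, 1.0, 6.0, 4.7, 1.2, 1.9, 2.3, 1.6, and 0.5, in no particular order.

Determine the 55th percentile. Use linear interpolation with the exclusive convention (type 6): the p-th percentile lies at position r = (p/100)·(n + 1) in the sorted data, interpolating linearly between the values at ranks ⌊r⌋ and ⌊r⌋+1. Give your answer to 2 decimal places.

Sorted: 0.5, 1.0, 1.2, 1.6, 1.9, 2.3, 2.6, 2.9, 4.1, 4.7, 5.5, 6.0, 7.0, 7.4.
n = 14.
r = (55/100)·(14 + 1) = 8.25.
Rank 8 is 2.9 and rank 9 is 4.1.
Interpolate: 2.9 + 0.25·(4.1 − 2.9) = 2.9 + 0.25·1.2 = 3.2.

3.20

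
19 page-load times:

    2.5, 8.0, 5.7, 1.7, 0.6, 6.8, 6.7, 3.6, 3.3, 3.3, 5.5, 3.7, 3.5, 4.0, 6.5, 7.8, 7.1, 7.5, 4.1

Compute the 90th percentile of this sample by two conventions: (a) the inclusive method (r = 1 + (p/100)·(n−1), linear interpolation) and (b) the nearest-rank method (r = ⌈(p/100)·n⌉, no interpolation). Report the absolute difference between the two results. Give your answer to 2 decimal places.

0.24

Sorted: 0.6, 1.7, 2.5, 3.3, 3.3, 3.5, 3.6, 3.7, 4.0, 4.1, 5.5, 5.7, 6.5, 6.7, 6.8, 7.1, 7.5, 7.8, 8.0.
n = 19.
(a) r = 17.2; between ranks 17 (7.5) and 18 (7.8): 7.56.
(b) the nearest-rank method: rank 18 → 7.8.
|7.56 − 7.8| = 0.24.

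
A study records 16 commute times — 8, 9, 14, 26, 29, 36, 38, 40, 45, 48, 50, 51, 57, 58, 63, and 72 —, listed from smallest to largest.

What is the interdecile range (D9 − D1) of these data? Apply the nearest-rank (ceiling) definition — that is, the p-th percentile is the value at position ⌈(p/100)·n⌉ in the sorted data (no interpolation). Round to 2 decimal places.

n = 16.
P10: rank ⌈10/100·16⌉ = 2 → 9.
P90: rank ⌈90/100·16⌉ = 15 → 63.
Difference: 63 − 9 = 54.

54.00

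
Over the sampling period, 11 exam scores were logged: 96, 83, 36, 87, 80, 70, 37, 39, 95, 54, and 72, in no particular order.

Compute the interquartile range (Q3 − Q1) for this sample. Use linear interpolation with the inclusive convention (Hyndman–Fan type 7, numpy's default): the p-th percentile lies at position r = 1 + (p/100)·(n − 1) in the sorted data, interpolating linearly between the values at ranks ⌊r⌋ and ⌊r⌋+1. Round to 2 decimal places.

Sorted: 36, 37, 39, 54, 70, 72, 80, 83, 87, 95, 96.
n = 11.
P25: r = 3.5; ranks 3–4 are 39, 54; interpolating gives 46.5.
P75: r = 8.5; ranks 8–9 are 83, 87; interpolating gives 85.
Difference: 85 − 46.5 = 38.5.

38.50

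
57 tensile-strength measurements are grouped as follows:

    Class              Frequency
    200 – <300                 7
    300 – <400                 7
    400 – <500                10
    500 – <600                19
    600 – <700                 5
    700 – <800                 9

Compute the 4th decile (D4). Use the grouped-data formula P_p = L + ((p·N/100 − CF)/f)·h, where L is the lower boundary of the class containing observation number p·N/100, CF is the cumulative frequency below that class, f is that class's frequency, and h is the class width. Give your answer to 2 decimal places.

488.00

N = 57; target position k = 40/100 · 57 = 22.8.
Cumulative frequencies: 7, 14, 24, 43, 48, 57.
Observation 22.8 falls in the class 400 – <500.
L = 400, CF = 14, f = 10, h = 100.
P40 = 400 + ((22.8 − 14)/10)·100 = 400 + 88 = 488.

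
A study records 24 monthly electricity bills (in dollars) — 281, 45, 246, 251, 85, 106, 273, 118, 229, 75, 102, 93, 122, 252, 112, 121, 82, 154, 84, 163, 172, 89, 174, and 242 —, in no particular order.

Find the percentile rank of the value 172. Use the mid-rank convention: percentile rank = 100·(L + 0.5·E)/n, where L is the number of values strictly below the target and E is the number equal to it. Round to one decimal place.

Sorted: 45, 75, 82, 84, 85, 89, 93, 102, 106, 112, 118, 121, 122, 154, 163, 172, 174, 229, 242, 246, 251, 252, 273, 281.
Count below 172: L = 15; count equal: E = 1; n = 24.
Percentile rank = 100·(15 + 0.5·1)/24 = 100·15.5/24 = 64.58.

64.6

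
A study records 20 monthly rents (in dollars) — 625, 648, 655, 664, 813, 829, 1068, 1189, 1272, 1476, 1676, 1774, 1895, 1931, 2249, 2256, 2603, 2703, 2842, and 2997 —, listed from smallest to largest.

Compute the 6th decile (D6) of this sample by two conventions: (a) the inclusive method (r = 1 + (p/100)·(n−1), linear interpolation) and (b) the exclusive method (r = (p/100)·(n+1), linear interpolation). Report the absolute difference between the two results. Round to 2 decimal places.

24.20

n = 20.
(a) r = 12.4; between ranks 12 (1774) and 13 (1895): 1822.4.
(b) r = 12.6; between ranks 12 (1774) and 13 (1895): 1846.6.
|1822.4 − 1846.6| = 24.2.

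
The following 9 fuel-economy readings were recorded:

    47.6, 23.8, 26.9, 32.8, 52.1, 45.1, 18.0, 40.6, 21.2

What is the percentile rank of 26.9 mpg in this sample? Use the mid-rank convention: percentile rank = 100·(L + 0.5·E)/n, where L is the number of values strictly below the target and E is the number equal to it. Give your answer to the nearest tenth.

Sorted: 18.0, 21.2, 23.8, 26.9, 32.8, 40.6, 45.1, 47.6, 52.1.
Count below 26.9: L = 3; count equal: E = 1; n = 9.
Percentile rank = 100·(3 + 0.5·1)/9 = 100·3.5/9 = 38.89.

38.9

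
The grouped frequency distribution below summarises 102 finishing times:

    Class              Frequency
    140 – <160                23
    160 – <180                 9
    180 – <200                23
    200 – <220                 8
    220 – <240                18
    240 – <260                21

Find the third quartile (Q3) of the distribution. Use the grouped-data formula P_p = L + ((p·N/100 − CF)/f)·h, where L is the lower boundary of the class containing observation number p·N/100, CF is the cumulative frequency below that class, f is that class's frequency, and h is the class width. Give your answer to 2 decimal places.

N = 102; target position k = 75/100 · 102 = 76.5.
Cumulative frequencies: 23, 32, 55, 63, 81, 102.
Observation 76.5 falls in the class 220 – <240.
L = 220, CF = 63, f = 18, h = 20.
P75 = 220 + ((76.5 − 63)/18)·20 = 220 + 15 = 235.

235.00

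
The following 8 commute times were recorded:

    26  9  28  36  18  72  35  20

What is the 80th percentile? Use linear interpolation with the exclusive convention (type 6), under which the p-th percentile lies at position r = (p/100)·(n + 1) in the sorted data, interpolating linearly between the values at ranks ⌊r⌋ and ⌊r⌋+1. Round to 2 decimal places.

43.20

Sorted: 9, 18, 20, 26, 28, 35, 36, 72.
n = 8.
r = (80/100)·(8 + 1) = 7.2.
Rank 7 is 36 and rank 8 is 72.
Interpolate: 36 + 0.2·(72 − 36) = 36 + 0.2·36 = 43.2.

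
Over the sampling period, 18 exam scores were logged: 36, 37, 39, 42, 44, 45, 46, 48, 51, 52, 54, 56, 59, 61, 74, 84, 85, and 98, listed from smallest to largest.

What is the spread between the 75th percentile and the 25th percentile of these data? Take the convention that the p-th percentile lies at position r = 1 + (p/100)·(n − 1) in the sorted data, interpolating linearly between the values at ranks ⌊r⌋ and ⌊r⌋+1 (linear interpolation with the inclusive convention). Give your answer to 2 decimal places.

16.25

n = 18.
P25: r = 5.25; ranks 5–6 are 44, 45; interpolating gives 44.25.
P75: r = 13.75; ranks 13–14 are 59, 61; interpolating gives 60.5.
Difference: 60.5 − 44.25 = 16.25.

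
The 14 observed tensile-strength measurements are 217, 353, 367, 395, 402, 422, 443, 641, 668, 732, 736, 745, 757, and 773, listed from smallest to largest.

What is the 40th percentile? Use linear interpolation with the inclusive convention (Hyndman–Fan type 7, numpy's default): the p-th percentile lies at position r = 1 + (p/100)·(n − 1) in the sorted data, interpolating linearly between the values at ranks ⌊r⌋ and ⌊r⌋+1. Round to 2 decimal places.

426.20

n = 14.
r = 1 + (40/100)·(14 − 1) = 1 + 5.2 = 6.2.
Rank 6 is 422 and rank 7 is 443.
Interpolate: 422 + 0.2·(443 − 422) = 422 + 0.2·21 = 426.2.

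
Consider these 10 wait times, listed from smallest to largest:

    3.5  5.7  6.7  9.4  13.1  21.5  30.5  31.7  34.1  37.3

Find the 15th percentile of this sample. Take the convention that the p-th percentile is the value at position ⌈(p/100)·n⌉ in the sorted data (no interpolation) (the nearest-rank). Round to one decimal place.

5.7

n = 10.
Position = ⌈15/100 · 10⌉ = ⌈1.5⌉ = 2.
The value at rank 2 is 5.7.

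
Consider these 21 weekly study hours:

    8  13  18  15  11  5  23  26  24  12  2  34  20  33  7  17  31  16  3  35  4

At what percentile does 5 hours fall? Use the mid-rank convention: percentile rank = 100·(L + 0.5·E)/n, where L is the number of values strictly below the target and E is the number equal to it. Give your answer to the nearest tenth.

16.7

Sorted: 2, 3, 4, 5, 7, 8, 11, 12, 13, 15, 16, 17, 18, 20, 23, 24, 26, 31, 33, 34, 35.
Count below 5: L = 3; count equal: E = 1; n = 21.
Percentile rank = 100·(3 + 0.5·1)/21 = 100·3.5/21 = 16.67.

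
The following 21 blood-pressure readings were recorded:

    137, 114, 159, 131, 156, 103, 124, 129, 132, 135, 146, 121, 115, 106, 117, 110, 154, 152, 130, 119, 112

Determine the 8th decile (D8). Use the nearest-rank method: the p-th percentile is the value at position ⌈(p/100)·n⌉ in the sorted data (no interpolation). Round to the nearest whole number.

Sorted: 103, 106, 110, 112, 114, 115, 117, 119, 121, 124, 129, 130, 131, 132, 135, 137, 146, 152, 154, 156, 159.
n = 21.
Position = ⌈80/100 · 21⌉ = ⌈16.8⌉ = 17.
The value at rank 17 is 146.

146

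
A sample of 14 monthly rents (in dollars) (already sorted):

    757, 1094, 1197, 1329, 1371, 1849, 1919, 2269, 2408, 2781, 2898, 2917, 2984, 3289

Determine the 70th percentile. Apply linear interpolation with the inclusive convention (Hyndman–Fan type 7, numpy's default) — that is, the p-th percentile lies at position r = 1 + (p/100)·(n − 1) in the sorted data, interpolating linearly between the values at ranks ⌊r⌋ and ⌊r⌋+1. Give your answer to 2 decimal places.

2792.70

n = 14.
r = 1 + (70/100)·(14 − 1) = 1 + 9.1 = 10.1.
Rank 10 is 2781 and rank 11 is 2898.
Interpolate: 2781 + 0.1·(2898 − 2781) = 2781 + 0.1·117 = 2792.7.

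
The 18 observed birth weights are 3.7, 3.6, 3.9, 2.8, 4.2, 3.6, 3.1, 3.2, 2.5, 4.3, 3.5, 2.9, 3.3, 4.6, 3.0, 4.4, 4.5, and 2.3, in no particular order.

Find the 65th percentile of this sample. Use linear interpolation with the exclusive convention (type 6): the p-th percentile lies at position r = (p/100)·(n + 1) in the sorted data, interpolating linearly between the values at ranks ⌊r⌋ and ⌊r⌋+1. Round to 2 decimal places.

3.77

Sorted: 2.3, 2.5, 2.8, 2.9, 3.0, 3.1, 3.2, 3.3, 3.5, 3.6, 3.6, 3.7, 3.9, 4.2, 4.3, 4.4, 4.5, 4.6.
n = 18.
r = (65/100)·(18 + 1) = 12.35.
Rank 12 is 3.7 and rank 13 is 3.9.
Interpolate: 3.7 + 0.35·(3.9 − 3.7) = 3.7 + 0.35·0.2 = 3.77.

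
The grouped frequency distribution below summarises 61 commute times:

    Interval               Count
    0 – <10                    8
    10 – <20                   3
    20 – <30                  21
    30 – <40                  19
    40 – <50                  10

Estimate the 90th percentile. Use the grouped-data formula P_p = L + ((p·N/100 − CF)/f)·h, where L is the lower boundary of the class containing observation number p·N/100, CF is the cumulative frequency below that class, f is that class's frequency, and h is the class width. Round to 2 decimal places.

43.90

N = 61; target position k = 90/100 · 61 = 54.9.
Cumulative frequencies: 8, 11, 32, 51, 61.
Observation 54.9 falls in the class 40 – <50.
L = 40, CF = 51, f = 10, h = 10.
P90 = 40 + ((54.9 − 51)/10)·10 = 40 + 3.9 = 43.9.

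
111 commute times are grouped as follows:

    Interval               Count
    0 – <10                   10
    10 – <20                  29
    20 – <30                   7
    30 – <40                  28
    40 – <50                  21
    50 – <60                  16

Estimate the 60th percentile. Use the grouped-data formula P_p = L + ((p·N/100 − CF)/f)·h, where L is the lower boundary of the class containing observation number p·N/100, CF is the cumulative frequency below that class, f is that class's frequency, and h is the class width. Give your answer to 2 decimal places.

N = 111; target position k = 60/100 · 111 = 66.6.
Cumulative frequencies: 10, 39, 46, 74, 95, 111.
Observation 66.6 falls in the class 30 – <40.
L = 30, CF = 46, f = 28, h = 10.
P60 = 30 + ((66.6 − 46)/28)·10 = 30 + 7.35714 = 37.3571.

37.36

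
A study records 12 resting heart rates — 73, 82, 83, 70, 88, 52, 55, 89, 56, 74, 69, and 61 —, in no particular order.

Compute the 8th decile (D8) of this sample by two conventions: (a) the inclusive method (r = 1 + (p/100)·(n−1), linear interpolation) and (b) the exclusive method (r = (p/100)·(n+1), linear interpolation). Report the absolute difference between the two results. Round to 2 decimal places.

2.20

Sorted: 52, 55, 56, 61, 69, 70, 73, 74, 82, 83, 88, 89.
n = 12.
(a) r = 9.8; between ranks 9 (82) and 10 (83): 82.8.
(b) r = 10.4; between ranks 10 (83) and 11 (88): 85.
|82.8 − 85| = 2.2.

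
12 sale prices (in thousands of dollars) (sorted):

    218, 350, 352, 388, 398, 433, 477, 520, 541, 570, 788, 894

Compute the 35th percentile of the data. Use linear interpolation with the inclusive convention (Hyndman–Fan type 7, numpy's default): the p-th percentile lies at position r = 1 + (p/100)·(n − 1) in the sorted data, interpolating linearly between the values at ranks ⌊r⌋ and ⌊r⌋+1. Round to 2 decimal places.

n = 12.
r = 1 + (35/100)·(12 − 1) = 1 + 3.85 = 4.85.
Rank 4 is 388 and rank 5 is 398.
Interpolate: 388 + 0.85·(398 − 388) = 388 + 0.85·10 = 396.5.

396.50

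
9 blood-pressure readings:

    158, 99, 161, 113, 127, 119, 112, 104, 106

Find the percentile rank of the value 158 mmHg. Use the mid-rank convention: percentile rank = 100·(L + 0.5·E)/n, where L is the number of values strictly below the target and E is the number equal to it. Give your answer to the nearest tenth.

83.3

Sorted: 99, 104, 106, 112, 113, 119, 127, 158, 161.
Count below 158: L = 7; count equal: E = 1; n = 9.
Percentile rank = 100·(7 + 0.5·1)/9 = 100·7.5/9 = 83.33.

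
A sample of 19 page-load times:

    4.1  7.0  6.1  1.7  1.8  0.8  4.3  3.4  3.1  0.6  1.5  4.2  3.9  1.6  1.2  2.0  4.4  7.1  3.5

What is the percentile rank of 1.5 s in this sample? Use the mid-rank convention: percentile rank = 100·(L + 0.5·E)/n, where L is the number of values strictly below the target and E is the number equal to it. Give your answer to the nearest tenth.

Sorted: 0.6, 0.8, 1.2, 1.5, 1.6, 1.7, 1.8, 2.0, 3.1, 3.4, 3.5, 3.9, 4.1, 4.2, 4.3, 4.4, 6.1, 7.0, 7.1.
Count below 1.5: L = 3; count equal: E = 1; n = 19.
Percentile rank = 100·(3 + 0.5·1)/19 = 100·3.5/19 = 18.42.

18.4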